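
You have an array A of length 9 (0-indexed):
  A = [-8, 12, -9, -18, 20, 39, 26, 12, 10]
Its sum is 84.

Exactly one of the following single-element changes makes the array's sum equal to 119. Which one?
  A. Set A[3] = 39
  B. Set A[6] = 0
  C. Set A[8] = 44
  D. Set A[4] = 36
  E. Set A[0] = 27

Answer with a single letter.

Option A: A[3] -18->39, delta=57, new_sum=84+(57)=141
Option B: A[6] 26->0, delta=-26, new_sum=84+(-26)=58
Option C: A[8] 10->44, delta=34, new_sum=84+(34)=118
Option D: A[4] 20->36, delta=16, new_sum=84+(16)=100
Option E: A[0] -8->27, delta=35, new_sum=84+(35)=119 <-- matches target

Answer: E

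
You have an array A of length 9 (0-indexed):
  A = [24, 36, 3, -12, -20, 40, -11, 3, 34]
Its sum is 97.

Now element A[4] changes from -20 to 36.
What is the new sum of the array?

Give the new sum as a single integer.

Answer: 153

Derivation:
Old value at index 4: -20
New value at index 4: 36
Delta = 36 - -20 = 56
New sum = old_sum + delta = 97 + (56) = 153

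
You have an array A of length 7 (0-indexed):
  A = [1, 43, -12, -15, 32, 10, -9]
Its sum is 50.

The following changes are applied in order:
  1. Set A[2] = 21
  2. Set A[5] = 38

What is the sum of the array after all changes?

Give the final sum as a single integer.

Initial sum: 50
Change 1: A[2] -12 -> 21, delta = 33, sum = 83
Change 2: A[5] 10 -> 38, delta = 28, sum = 111

Answer: 111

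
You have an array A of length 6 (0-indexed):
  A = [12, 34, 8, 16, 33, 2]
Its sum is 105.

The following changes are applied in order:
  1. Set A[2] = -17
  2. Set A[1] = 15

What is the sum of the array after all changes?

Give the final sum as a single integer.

Initial sum: 105
Change 1: A[2] 8 -> -17, delta = -25, sum = 80
Change 2: A[1] 34 -> 15, delta = -19, sum = 61

Answer: 61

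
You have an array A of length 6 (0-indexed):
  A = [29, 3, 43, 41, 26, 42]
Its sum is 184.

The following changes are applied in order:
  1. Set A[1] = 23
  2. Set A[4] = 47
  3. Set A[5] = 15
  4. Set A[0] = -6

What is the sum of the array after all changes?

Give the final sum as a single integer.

Initial sum: 184
Change 1: A[1] 3 -> 23, delta = 20, sum = 204
Change 2: A[4] 26 -> 47, delta = 21, sum = 225
Change 3: A[5] 42 -> 15, delta = -27, sum = 198
Change 4: A[0] 29 -> -6, delta = -35, sum = 163

Answer: 163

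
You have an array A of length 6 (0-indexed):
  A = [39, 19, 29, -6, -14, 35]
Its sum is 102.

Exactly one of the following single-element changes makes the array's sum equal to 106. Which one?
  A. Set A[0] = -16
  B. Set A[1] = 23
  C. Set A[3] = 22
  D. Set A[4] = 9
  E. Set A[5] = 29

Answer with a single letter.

Option A: A[0] 39->-16, delta=-55, new_sum=102+(-55)=47
Option B: A[1] 19->23, delta=4, new_sum=102+(4)=106 <-- matches target
Option C: A[3] -6->22, delta=28, new_sum=102+(28)=130
Option D: A[4] -14->9, delta=23, new_sum=102+(23)=125
Option E: A[5] 35->29, delta=-6, new_sum=102+(-6)=96

Answer: B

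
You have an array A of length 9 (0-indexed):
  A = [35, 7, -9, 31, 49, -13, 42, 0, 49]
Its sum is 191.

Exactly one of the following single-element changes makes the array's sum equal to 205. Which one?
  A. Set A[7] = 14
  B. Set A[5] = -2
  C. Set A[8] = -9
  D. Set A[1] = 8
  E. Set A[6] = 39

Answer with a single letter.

Option A: A[7] 0->14, delta=14, new_sum=191+(14)=205 <-- matches target
Option B: A[5] -13->-2, delta=11, new_sum=191+(11)=202
Option C: A[8] 49->-9, delta=-58, new_sum=191+(-58)=133
Option D: A[1] 7->8, delta=1, new_sum=191+(1)=192
Option E: A[6] 42->39, delta=-3, new_sum=191+(-3)=188

Answer: A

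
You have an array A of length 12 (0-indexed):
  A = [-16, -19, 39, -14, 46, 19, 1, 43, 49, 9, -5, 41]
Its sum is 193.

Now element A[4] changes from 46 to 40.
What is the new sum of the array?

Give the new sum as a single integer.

Answer: 187

Derivation:
Old value at index 4: 46
New value at index 4: 40
Delta = 40 - 46 = -6
New sum = old_sum + delta = 193 + (-6) = 187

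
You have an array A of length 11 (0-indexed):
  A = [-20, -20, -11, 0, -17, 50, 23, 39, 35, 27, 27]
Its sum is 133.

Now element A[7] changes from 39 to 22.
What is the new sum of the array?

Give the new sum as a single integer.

Old value at index 7: 39
New value at index 7: 22
Delta = 22 - 39 = -17
New sum = old_sum + delta = 133 + (-17) = 116

Answer: 116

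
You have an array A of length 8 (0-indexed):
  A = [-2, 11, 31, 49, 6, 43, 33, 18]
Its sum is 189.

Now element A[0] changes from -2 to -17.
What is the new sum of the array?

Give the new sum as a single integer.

Answer: 174

Derivation:
Old value at index 0: -2
New value at index 0: -17
Delta = -17 - -2 = -15
New sum = old_sum + delta = 189 + (-15) = 174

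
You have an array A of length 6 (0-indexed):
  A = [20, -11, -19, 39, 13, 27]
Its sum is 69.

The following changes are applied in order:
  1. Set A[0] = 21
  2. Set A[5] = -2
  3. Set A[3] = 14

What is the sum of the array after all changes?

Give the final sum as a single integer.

Answer: 16

Derivation:
Initial sum: 69
Change 1: A[0] 20 -> 21, delta = 1, sum = 70
Change 2: A[5] 27 -> -2, delta = -29, sum = 41
Change 3: A[3] 39 -> 14, delta = -25, sum = 16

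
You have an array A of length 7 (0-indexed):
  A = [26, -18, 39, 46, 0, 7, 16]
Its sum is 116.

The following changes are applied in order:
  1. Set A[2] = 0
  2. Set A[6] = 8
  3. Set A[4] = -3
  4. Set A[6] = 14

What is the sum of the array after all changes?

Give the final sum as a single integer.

Answer: 72

Derivation:
Initial sum: 116
Change 1: A[2] 39 -> 0, delta = -39, sum = 77
Change 2: A[6] 16 -> 8, delta = -8, sum = 69
Change 3: A[4] 0 -> -3, delta = -3, sum = 66
Change 4: A[6] 8 -> 14, delta = 6, sum = 72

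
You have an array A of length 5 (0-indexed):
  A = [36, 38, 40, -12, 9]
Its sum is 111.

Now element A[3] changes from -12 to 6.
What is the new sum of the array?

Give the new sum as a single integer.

Answer: 129

Derivation:
Old value at index 3: -12
New value at index 3: 6
Delta = 6 - -12 = 18
New sum = old_sum + delta = 111 + (18) = 129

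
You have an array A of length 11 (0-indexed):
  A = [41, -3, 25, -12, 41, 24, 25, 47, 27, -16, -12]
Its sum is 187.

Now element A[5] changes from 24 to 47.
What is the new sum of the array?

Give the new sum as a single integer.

Answer: 210

Derivation:
Old value at index 5: 24
New value at index 5: 47
Delta = 47 - 24 = 23
New sum = old_sum + delta = 187 + (23) = 210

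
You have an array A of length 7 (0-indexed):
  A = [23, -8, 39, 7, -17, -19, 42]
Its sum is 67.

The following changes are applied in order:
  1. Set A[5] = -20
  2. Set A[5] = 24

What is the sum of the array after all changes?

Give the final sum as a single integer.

Initial sum: 67
Change 1: A[5] -19 -> -20, delta = -1, sum = 66
Change 2: A[5] -20 -> 24, delta = 44, sum = 110

Answer: 110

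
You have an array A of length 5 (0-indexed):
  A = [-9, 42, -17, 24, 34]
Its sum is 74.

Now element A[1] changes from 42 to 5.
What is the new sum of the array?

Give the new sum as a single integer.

Old value at index 1: 42
New value at index 1: 5
Delta = 5 - 42 = -37
New sum = old_sum + delta = 74 + (-37) = 37

Answer: 37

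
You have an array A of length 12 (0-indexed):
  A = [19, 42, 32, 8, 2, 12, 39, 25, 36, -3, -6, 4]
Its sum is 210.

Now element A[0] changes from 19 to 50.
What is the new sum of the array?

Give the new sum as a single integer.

Old value at index 0: 19
New value at index 0: 50
Delta = 50 - 19 = 31
New sum = old_sum + delta = 210 + (31) = 241

Answer: 241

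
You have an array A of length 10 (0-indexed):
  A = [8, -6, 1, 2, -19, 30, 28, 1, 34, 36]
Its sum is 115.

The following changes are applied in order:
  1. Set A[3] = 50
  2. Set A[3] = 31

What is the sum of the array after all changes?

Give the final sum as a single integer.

Initial sum: 115
Change 1: A[3] 2 -> 50, delta = 48, sum = 163
Change 2: A[3] 50 -> 31, delta = -19, sum = 144

Answer: 144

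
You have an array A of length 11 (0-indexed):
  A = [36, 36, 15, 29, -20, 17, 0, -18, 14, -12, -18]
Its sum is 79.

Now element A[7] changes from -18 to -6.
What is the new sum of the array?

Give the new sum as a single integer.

Old value at index 7: -18
New value at index 7: -6
Delta = -6 - -18 = 12
New sum = old_sum + delta = 79 + (12) = 91

Answer: 91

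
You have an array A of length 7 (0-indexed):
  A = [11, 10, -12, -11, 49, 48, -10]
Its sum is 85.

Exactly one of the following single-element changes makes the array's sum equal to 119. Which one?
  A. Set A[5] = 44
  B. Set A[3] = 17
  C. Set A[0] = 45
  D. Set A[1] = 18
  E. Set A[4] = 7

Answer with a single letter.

Option A: A[5] 48->44, delta=-4, new_sum=85+(-4)=81
Option B: A[3] -11->17, delta=28, new_sum=85+(28)=113
Option C: A[0] 11->45, delta=34, new_sum=85+(34)=119 <-- matches target
Option D: A[1] 10->18, delta=8, new_sum=85+(8)=93
Option E: A[4] 49->7, delta=-42, new_sum=85+(-42)=43

Answer: C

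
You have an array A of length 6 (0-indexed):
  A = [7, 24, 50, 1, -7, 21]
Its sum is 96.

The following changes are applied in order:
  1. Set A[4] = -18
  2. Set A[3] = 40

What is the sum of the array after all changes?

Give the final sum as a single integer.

Initial sum: 96
Change 1: A[4] -7 -> -18, delta = -11, sum = 85
Change 2: A[3] 1 -> 40, delta = 39, sum = 124

Answer: 124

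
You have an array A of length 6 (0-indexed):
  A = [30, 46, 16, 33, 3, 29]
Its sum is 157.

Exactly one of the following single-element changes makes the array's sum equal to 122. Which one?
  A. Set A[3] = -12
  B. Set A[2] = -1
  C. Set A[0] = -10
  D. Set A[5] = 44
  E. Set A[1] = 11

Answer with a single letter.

Option A: A[3] 33->-12, delta=-45, new_sum=157+(-45)=112
Option B: A[2] 16->-1, delta=-17, new_sum=157+(-17)=140
Option C: A[0] 30->-10, delta=-40, new_sum=157+(-40)=117
Option D: A[5] 29->44, delta=15, new_sum=157+(15)=172
Option E: A[1] 46->11, delta=-35, new_sum=157+(-35)=122 <-- matches target

Answer: E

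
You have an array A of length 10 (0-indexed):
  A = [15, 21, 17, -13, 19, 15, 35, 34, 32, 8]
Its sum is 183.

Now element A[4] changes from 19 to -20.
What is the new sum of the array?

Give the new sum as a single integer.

Old value at index 4: 19
New value at index 4: -20
Delta = -20 - 19 = -39
New sum = old_sum + delta = 183 + (-39) = 144

Answer: 144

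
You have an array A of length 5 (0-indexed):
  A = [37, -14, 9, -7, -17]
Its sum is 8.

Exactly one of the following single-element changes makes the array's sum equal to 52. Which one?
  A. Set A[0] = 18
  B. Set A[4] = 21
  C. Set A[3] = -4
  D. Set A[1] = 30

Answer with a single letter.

Option A: A[0] 37->18, delta=-19, new_sum=8+(-19)=-11
Option B: A[4] -17->21, delta=38, new_sum=8+(38)=46
Option C: A[3] -7->-4, delta=3, new_sum=8+(3)=11
Option D: A[1] -14->30, delta=44, new_sum=8+(44)=52 <-- matches target

Answer: D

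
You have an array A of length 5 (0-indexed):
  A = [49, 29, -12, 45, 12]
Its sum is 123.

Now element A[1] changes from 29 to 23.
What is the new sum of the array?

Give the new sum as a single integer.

Old value at index 1: 29
New value at index 1: 23
Delta = 23 - 29 = -6
New sum = old_sum + delta = 123 + (-6) = 117

Answer: 117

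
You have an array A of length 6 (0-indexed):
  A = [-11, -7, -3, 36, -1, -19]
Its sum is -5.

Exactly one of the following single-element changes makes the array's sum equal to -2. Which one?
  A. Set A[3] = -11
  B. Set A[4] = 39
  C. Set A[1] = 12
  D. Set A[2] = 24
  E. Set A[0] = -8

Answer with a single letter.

Answer: E

Derivation:
Option A: A[3] 36->-11, delta=-47, new_sum=-5+(-47)=-52
Option B: A[4] -1->39, delta=40, new_sum=-5+(40)=35
Option C: A[1] -7->12, delta=19, new_sum=-5+(19)=14
Option D: A[2] -3->24, delta=27, new_sum=-5+(27)=22
Option E: A[0] -11->-8, delta=3, new_sum=-5+(3)=-2 <-- matches target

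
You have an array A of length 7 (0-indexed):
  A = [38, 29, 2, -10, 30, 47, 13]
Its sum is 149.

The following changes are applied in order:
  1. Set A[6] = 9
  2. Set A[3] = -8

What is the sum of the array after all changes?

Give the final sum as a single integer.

Answer: 147

Derivation:
Initial sum: 149
Change 1: A[6] 13 -> 9, delta = -4, sum = 145
Change 2: A[3] -10 -> -8, delta = 2, sum = 147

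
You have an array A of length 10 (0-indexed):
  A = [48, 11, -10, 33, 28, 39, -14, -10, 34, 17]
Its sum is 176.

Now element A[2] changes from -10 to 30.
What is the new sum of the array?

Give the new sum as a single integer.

Old value at index 2: -10
New value at index 2: 30
Delta = 30 - -10 = 40
New sum = old_sum + delta = 176 + (40) = 216

Answer: 216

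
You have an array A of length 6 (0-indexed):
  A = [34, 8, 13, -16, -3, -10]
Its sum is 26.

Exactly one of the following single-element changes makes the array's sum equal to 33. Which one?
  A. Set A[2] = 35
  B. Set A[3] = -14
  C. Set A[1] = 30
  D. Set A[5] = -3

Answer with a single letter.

Option A: A[2] 13->35, delta=22, new_sum=26+(22)=48
Option B: A[3] -16->-14, delta=2, new_sum=26+(2)=28
Option C: A[1] 8->30, delta=22, new_sum=26+(22)=48
Option D: A[5] -10->-3, delta=7, new_sum=26+(7)=33 <-- matches target

Answer: D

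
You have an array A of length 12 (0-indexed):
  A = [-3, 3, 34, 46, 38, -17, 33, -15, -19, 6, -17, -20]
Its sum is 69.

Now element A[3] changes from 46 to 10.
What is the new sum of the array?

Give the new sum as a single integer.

Answer: 33

Derivation:
Old value at index 3: 46
New value at index 3: 10
Delta = 10 - 46 = -36
New sum = old_sum + delta = 69 + (-36) = 33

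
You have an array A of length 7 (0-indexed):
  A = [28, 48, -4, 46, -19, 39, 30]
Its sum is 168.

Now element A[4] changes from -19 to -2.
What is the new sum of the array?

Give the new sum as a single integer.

Old value at index 4: -19
New value at index 4: -2
Delta = -2 - -19 = 17
New sum = old_sum + delta = 168 + (17) = 185

Answer: 185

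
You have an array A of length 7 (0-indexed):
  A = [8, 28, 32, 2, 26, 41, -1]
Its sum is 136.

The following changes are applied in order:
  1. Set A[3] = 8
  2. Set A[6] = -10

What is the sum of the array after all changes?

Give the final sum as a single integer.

Initial sum: 136
Change 1: A[3] 2 -> 8, delta = 6, sum = 142
Change 2: A[6] -1 -> -10, delta = -9, sum = 133

Answer: 133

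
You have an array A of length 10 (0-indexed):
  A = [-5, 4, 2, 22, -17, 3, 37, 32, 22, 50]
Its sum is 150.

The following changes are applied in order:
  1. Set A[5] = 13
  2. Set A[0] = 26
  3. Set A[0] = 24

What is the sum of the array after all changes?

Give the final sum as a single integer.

Initial sum: 150
Change 1: A[5] 3 -> 13, delta = 10, sum = 160
Change 2: A[0] -5 -> 26, delta = 31, sum = 191
Change 3: A[0] 26 -> 24, delta = -2, sum = 189

Answer: 189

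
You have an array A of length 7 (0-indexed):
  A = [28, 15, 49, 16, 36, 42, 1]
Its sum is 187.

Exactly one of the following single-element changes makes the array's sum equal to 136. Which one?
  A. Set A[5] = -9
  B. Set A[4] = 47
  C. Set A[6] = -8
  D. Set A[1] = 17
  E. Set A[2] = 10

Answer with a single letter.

Option A: A[5] 42->-9, delta=-51, new_sum=187+(-51)=136 <-- matches target
Option B: A[4] 36->47, delta=11, new_sum=187+(11)=198
Option C: A[6] 1->-8, delta=-9, new_sum=187+(-9)=178
Option D: A[1] 15->17, delta=2, new_sum=187+(2)=189
Option E: A[2] 49->10, delta=-39, new_sum=187+(-39)=148

Answer: A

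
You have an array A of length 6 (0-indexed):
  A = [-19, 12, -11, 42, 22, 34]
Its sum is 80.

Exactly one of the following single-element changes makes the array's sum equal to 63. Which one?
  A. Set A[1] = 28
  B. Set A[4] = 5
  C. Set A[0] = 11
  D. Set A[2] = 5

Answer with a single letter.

Answer: B

Derivation:
Option A: A[1] 12->28, delta=16, new_sum=80+(16)=96
Option B: A[4] 22->5, delta=-17, new_sum=80+(-17)=63 <-- matches target
Option C: A[0] -19->11, delta=30, new_sum=80+(30)=110
Option D: A[2] -11->5, delta=16, new_sum=80+(16)=96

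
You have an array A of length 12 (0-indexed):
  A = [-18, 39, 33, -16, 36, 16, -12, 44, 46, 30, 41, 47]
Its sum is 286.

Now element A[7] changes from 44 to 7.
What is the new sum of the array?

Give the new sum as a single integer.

Old value at index 7: 44
New value at index 7: 7
Delta = 7 - 44 = -37
New sum = old_sum + delta = 286 + (-37) = 249

Answer: 249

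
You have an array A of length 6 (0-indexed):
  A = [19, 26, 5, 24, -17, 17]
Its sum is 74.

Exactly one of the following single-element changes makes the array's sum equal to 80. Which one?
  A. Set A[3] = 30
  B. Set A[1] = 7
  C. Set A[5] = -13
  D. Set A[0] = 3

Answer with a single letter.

Option A: A[3] 24->30, delta=6, new_sum=74+(6)=80 <-- matches target
Option B: A[1] 26->7, delta=-19, new_sum=74+(-19)=55
Option C: A[5] 17->-13, delta=-30, new_sum=74+(-30)=44
Option D: A[0] 19->3, delta=-16, new_sum=74+(-16)=58

Answer: A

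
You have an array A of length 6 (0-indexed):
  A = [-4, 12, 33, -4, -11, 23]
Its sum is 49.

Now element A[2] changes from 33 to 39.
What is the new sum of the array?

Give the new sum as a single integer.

Old value at index 2: 33
New value at index 2: 39
Delta = 39 - 33 = 6
New sum = old_sum + delta = 49 + (6) = 55

Answer: 55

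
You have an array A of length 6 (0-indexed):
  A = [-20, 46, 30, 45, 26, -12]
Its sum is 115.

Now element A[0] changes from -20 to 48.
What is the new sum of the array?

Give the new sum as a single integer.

Answer: 183

Derivation:
Old value at index 0: -20
New value at index 0: 48
Delta = 48 - -20 = 68
New sum = old_sum + delta = 115 + (68) = 183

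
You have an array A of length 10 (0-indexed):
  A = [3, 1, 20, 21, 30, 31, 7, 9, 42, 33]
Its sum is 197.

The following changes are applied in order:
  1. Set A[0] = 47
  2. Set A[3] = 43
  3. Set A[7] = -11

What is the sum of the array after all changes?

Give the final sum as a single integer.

Answer: 243

Derivation:
Initial sum: 197
Change 1: A[0] 3 -> 47, delta = 44, sum = 241
Change 2: A[3] 21 -> 43, delta = 22, sum = 263
Change 3: A[7] 9 -> -11, delta = -20, sum = 243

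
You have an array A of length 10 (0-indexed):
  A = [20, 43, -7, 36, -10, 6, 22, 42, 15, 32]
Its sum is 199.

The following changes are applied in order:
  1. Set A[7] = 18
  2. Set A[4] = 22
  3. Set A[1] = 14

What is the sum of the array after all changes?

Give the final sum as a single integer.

Answer: 178

Derivation:
Initial sum: 199
Change 1: A[7] 42 -> 18, delta = -24, sum = 175
Change 2: A[4] -10 -> 22, delta = 32, sum = 207
Change 3: A[1] 43 -> 14, delta = -29, sum = 178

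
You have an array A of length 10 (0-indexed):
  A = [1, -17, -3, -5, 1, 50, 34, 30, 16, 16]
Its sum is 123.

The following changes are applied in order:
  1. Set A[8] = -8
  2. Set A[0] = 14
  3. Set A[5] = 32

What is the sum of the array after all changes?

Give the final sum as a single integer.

Answer: 94

Derivation:
Initial sum: 123
Change 1: A[8] 16 -> -8, delta = -24, sum = 99
Change 2: A[0] 1 -> 14, delta = 13, sum = 112
Change 3: A[5] 50 -> 32, delta = -18, sum = 94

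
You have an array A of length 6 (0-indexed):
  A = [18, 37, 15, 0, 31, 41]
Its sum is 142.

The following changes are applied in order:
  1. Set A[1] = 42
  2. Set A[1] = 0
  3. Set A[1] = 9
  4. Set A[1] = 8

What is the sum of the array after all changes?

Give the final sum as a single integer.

Answer: 113

Derivation:
Initial sum: 142
Change 1: A[1] 37 -> 42, delta = 5, sum = 147
Change 2: A[1] 42 -> 0, delta = -42, sum = 105
Change 3: A[1] 0 -> 9, delta = 9, sum = 114
Change 4: A[1] 9 -> 8, delta = -1, sum = 113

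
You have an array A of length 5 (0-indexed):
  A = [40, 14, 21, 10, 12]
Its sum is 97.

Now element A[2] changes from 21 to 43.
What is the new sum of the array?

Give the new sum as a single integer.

Answer: 119

Derivation:
Old value at index 2: 21
New value at index 2: 43
Delta = 43 - 21 = 22
New sum = old_sum + delta = 97 + (22) = 119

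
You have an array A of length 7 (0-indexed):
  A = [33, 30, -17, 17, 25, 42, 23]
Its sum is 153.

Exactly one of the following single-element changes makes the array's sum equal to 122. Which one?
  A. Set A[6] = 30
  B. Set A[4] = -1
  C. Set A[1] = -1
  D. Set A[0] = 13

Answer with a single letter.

Option A: A[6] 23->30, delta=7, new_sum=153+(7)=160
Option B: A[4] 25->-1, delta=-26, new_sum=153+(-26)=127
Option C: A[1] 30->-1, delta=-31, new_sum=153+(-31)=122 <-- matches target
Option D: A[0] 33->13, delta=-20, new_sum=153+(-20)=133

Answer: C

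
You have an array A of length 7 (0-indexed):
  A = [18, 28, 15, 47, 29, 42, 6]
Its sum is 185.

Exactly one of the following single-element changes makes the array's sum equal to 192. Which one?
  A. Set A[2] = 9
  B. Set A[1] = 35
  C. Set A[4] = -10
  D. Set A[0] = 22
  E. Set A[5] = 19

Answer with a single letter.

Answer: B

Derivation:
Option A: A[2] 15->9, delta=-6, new_sum=185+(-6)=179
Option B: A[1] 28->35, delta=7, new_sum=185+(7)=192 <-- matches target
Option C: A[4] 29->-10, delta=-39, new_sum=185+(-39)=146
Option D: A[0] 18->22, delta=4, new_sum=185+(4)=189
Option E: A[5] 42->19, delta=-23, new_sum=185+(-23)=162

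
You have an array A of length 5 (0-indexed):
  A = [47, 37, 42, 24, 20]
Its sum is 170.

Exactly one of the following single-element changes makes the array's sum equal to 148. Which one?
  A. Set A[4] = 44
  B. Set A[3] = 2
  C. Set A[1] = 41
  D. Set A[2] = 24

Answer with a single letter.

Answer: B

Derivation:
Option A: A[4] 20->44, delta=24, new_sum=170+(24)=194
Option B: A[3] 24->2, delta=-22, new_sum=170+(-22)=148 <-- matches target
Option C: A[1] 37->41, delta=4, new_sum=170+(4)=174
Option D: A[2] 42->24, delta=-18, new_sum=170+(-18)=152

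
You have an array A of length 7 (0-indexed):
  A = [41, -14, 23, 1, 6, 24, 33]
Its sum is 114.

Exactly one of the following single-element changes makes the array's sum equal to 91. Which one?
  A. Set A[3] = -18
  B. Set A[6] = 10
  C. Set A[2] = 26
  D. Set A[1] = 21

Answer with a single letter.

Option A: A[3] 1->-18, delta=-19, new_sum=114+(-19)=95
Option B: A[6] 33->10, delta=-23, new_sum=114+(-23)=91 <-- matches target
Option C: A[2] 23->26, delta=3, new_sum=114+(3)=117
Option D: A[1] -14->21, delta=35, new_sum=114+(35)=149

Answer: B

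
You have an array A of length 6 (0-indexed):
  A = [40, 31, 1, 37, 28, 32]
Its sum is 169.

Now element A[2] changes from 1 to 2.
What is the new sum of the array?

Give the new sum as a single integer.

Answer: 170

Derivation:
Old value at index 2: 1
New value at index 2: 2
Delta = 2 - 1 = 1
New sum = old_sum + delta = 169 + (1) = 170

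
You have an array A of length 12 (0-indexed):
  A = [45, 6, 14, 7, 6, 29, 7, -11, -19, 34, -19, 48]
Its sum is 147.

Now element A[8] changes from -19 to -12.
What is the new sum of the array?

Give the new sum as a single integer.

Answer: 154

Derivation:
Old value at index 8: -19
New value at index 8: -12
Delta = -12 - -19 = 7
New sum = old_sum + delta = 147 + (7) = 154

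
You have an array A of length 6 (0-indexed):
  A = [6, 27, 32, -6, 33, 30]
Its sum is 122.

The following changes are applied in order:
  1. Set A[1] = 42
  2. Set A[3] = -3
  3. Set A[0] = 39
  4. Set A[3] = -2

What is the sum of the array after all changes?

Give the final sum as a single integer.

Initial sum: 122
Change 1: A[1] 27 -> 42, delta = 15, sum = 137
Change 2: A[3] -6 -> -3, delta = 3, sum = 140
Change 3: A[0] 6 -> 39, delta = 33, sum = 173
Change 4: A[3] -3 -> -2, delta = 1, sum = 174

Answer: 174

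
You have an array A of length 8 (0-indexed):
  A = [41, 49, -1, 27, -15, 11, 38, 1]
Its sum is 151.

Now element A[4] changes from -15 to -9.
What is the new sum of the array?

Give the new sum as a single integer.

Old value at index 4: -15
New value at index 4: -9
Delta = -9 - -15 = 6
New sum = old_sum + delta = 151 + (6) = 157

Answer: 157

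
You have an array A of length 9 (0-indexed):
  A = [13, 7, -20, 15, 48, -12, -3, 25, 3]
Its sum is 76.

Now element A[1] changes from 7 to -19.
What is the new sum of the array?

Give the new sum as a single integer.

Old value at index 1: 7
New value at index 1: -19
Delta = -19 - 7 = -26
New sum = old_sum + delta = 76 + (-26) = 50

Answer: 50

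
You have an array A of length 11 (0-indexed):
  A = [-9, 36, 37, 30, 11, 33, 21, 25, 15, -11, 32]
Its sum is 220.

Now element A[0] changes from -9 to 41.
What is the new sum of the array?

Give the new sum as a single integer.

Answer: 270

Derivation:
Old value at index 0: -9
New value at index 0: 41
Delta = 41 - -9 = 50
New sum = old_sum + delta = 220 + (50) = 270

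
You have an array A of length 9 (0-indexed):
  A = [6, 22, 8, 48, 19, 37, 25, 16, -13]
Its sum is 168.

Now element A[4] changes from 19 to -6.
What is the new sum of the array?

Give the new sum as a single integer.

Answer: 143

Derivation:
Old value at index 4: 19
New value at index 4: -6
Delta = -6 - 19 = -25
New sum = old_sum + delta = 168 + (-25) = 143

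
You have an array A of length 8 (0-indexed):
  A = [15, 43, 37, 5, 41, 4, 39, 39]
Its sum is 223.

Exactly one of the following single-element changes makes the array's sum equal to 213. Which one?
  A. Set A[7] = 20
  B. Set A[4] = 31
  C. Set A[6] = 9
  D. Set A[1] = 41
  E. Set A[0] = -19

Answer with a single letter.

Answer: B

Derivation:
Option A: A[7] 39->20, delta=-19, new_sum=223+(-19)=204
Option B: A[4] 41->31, delta=-10, new_sum=223+(-10)=213 <-- matches target
Option C: A[6] 39->9, delta=-30, new_sum=223+(-30)=193
Option D: A[1] 43->41, delta=-2, new_sum=223+(-2)=221
Option E: A[0] 15->-19, delta=-34, new_sum=223+(-34)=189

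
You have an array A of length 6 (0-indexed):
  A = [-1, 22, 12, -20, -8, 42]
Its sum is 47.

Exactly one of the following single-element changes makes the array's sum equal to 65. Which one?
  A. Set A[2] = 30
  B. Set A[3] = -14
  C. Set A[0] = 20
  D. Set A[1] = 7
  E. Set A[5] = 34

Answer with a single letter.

Option A: A[2] 12->30, delta=18, new_sum=47+(18)=65 <-- matches target
Option B: A[3] -20->-14, delta=6, new_sum=47+(6)=53
Option C: A[0] -1->20, delta=21, new_sum=47+(21)=68
Option D: A[1] 22->7, delta=-15, new_sum=47+(-15)=32
Option E: A[5] 42->34, delta=-8, new_sum=47+(-8)=39

Answer: A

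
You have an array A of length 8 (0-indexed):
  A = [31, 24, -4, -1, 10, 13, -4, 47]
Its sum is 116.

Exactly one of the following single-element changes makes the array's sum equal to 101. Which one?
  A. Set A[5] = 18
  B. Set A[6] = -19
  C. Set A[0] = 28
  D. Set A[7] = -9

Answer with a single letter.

Answer: B

Derivation:
Option A: A[5] 13->18, delta=5, new_sum=116+(5)=121
Option B: A[6] -4->-19, delta=-15, new_sum=116+(-15)=101 <-- matches target
Option C: A[0] 31->28, delta=-3, new_sum=116+(-3)=113
Option D: A[7] 47->-9, delta=-56, new_sum=116+(-56)=60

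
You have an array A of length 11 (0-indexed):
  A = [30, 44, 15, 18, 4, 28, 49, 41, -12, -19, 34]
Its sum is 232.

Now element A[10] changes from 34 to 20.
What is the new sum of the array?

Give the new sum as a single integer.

Old value at index 10: 34
New value at index 10: 20
Delta = 20 - 34 = -14
New sum = old_sum + delta = 232 + (-14) = 218

Answer: 218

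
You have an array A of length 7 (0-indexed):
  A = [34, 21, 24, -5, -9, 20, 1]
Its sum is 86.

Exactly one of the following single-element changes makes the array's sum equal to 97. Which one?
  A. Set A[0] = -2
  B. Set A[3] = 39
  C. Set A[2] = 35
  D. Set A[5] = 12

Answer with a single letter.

Option A: A[0] 34->-2, delta=-36, new_sum=86+(-36)=50
Option B: A[3] -5->39, delta=44, new_sum=86+(44)=130
Option C: A[2] 24->35, delta=11, new_sum=86+(11)=97 <-- matches target
Option D: A[5] 20->12, delta=-8, new_sum=86+(-8)=78

Answer: C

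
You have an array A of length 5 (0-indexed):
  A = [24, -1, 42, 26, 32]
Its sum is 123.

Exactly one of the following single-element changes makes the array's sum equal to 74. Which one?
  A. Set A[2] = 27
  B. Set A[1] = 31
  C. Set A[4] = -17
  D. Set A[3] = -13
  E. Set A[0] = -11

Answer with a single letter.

Option A: A[2] 42->27, delta=-15, new_sum=123+(-15)=108
Option B: A[1] -1->31, delta=32, new_sum=123+(32)=155
Option C: A[4] 32->-17, delta=-49, new_sum=123+(-49)=74 <-- matches target
Option D: A[3] 26->-13, delta=-39, new_sum=123+(-39)=84
Option E: A[0] 24->-11, delta=-35, new_sum=123+(-35)=88

Answer: C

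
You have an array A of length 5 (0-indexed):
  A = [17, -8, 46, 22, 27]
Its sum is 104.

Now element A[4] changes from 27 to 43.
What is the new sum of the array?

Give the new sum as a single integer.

Old value at index 4: 27
New value at index 4: 43
Delta = 43 - 27 = 16
New sum = old_sum + delta = 104 + (16) = 120

Answer: 120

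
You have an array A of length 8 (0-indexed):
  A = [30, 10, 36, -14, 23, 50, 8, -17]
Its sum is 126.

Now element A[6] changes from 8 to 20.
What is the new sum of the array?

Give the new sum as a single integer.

Answer: 138

Derivation:
Old value at index 6: 8
New value at index 6: 20
Delta = 20 - 8 = 12
New sum = old_sum + delta = 126 + (12) = 138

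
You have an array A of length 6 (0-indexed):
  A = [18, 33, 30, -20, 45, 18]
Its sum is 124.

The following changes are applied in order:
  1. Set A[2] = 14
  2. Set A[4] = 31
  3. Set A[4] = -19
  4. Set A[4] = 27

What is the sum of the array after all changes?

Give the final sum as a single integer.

Answer: 90

Derivation:
Initial sum: 124
Change 1: A[2] 30 -> 14, delta = -16, sum = 108
Change 2: A[4] 45 -> 31, delta = -14, sum = 94
Change 3: A[4] 31 -> -19, delta = -50, sum = 44
Change 4: A[4] -19 -> 27, delta = 46, sum = 90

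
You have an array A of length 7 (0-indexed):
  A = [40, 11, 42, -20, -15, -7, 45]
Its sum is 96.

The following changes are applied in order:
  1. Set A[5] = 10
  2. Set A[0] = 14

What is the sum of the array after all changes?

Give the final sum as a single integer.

Initial sum: 96
Change 1: A[5] -7 -> 10, delta = 17, sum = 113
Change 2: A[0] 40 -> 14, delta = -26, sum = 87

Answer: 87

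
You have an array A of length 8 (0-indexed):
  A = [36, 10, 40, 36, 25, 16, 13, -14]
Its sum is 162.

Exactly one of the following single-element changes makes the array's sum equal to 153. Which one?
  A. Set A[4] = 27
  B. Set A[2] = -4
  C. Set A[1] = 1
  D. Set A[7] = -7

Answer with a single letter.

Option A: A[4] 25->27, delta=2, new_sum=162+(2)=164
Option B: A[2] 40->-4, delta=-44, new_sum=162+(-44)=118
Option C: A[1] 10->1, delta=-9, new_sum=162+(-9)=153 <-- matches target
Option D: A[7] -14->-7, delta=7, new_sum=162+(7)=169

Answer: C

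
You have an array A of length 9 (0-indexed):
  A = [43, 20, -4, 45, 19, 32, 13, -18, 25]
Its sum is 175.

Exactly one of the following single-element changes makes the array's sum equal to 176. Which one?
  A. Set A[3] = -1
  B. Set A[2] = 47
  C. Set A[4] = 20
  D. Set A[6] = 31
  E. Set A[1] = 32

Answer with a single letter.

Answer: C

Derivation:
Option A: A[3] 45->-1, delta=-46, new_sum=175+(-46)=129
Option B: A[2] -4->47, delta=51, new_sum=175+(51)=226
Option C: A[4] 19->20, delta=1, new_sum=175+(1)=176 <-- matches target
Option D: A[6] 13->31, delta=18, new_sum=175+(18)=193
Option E: A[1] 20->32, delta=12, new_sum=175+(12)=187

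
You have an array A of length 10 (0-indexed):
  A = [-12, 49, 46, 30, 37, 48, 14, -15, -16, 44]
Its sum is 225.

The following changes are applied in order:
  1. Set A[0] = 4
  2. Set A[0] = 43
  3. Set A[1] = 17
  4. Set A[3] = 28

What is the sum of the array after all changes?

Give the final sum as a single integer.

Initial sum: 225
Change 1: A[0] -12 -> 4, delta = 16, sum = 241
Change 2: A[0] 4 -> 43, delta = 39, sum = 280
Change 3: A[1] 49 -> 17, delta = -32, sum = 248
Change 4: A[3] 30 -> 28, delta = -2, sum = 246

Answer: 246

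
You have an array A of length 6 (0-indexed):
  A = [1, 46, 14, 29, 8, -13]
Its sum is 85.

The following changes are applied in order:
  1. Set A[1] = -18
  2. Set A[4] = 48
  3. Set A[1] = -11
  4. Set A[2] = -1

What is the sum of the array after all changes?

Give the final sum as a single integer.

Initial sum: 85
Change 1: A[1] 46 -> -18, delta = -64, sum = 21
Change 2: A[4] 8 -> 48, delta = 40, sum = 61
Change 3: A[1] -18 -> -11, delta = 7, sum = 68
Change 4: A[2] 14 -> -1, delta = -15, sum = 53

Answer: 53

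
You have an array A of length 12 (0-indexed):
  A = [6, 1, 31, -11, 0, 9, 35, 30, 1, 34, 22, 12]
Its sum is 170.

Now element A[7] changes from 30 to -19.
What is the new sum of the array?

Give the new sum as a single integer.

Answer: 121

Derivation:
Old value at index 7: 30
New value at index 7: -19
Delta = -19 - 30 = -49
New sum = old_sum + delta = 170 + (-49) = 121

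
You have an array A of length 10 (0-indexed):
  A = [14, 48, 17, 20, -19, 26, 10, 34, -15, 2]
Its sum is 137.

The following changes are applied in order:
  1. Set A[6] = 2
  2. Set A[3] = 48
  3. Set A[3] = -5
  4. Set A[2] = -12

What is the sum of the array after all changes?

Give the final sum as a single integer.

Answer: 75

Derivation:
Initial sum: 137
Change 1: A[6] 10 -> 2, delta = -8, sum = 129
Change 2: A[3] 20 -> 48, delta = 28, sum = 157
Change 3: A[3] 48 -> -5, delta = -53, sum = 104
Change 4: A[2] 17 -> -12, delta = -29, sum = 75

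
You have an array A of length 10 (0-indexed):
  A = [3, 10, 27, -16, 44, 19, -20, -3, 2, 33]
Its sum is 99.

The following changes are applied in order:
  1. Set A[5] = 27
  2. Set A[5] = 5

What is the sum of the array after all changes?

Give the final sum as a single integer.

Initial sum: 99
Change 1: A[5] 19 -> 27, delta = 8, sum = 107
Change 2: A[5] 27 -> 5, delta = -22, sum = 85

Answer: 85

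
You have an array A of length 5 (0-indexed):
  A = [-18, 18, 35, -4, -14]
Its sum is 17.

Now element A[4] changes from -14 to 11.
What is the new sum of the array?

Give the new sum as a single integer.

Old value at index 4: -14
New value at index 4: 11
Delta = 11 - -14 = 25
New sum = old_sum + delta = 17 + (25) = 42

Answer: 42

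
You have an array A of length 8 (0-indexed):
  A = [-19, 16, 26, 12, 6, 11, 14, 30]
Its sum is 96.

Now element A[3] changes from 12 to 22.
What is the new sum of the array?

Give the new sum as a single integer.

Answer: 106

Derivation:
Old value at index 3: 12
New value at index 3: 22
Delta = 22 - 12 = 10
New sum = old_sum + delta = 96 + (10) = 106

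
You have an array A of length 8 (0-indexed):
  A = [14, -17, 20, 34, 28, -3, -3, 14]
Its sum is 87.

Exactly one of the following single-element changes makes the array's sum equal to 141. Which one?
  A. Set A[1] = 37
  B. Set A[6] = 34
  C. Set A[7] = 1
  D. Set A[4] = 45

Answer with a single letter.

Answer: A

Derivation:
Option A: A[1] -17->37, delta=54, new_sum=87+(54)=141 <-- matches target
Option B: A[6] -3->34, delta=37, new_sum=87+(37)=124
Option C: A[7] 14->1, delta=-13, new_sum=87+(-13)=74
Option D: A[4] 28->45, delta=17, new_sum=87+(17)=104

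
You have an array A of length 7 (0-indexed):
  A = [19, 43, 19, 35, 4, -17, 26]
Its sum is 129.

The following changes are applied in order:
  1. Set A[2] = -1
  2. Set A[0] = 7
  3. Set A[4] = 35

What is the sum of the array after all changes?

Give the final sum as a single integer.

Initial sum: 129
Change 1: A[2] 19 -> -1, delta = -20, sum = 109
Change 2: A[0] 19 -> 7, delta = -12, sum = 97
Change 3: A[4] 4 -> 35, delta = 31, sum = 128

Answer: 128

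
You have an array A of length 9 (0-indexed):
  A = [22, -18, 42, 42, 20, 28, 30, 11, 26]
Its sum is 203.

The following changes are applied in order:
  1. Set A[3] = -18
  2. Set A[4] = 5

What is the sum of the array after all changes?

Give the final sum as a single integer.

Initial sum: 203
Change 1: A[3] 42 -> -18, delta = -60, sum = 143
Change 2: A[4] 20 -> 5, delta = -15, sum = 128

Answer: 128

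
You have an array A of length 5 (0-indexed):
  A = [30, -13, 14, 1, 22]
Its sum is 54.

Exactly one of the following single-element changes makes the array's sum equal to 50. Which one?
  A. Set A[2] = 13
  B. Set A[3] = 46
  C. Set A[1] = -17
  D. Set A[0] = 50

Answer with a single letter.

Option A: A[2] 14->13, delta=-1, new_sum=54+(-1)=53
Option B: A[3] 1->46, delta=45, new_sum=54+(45)=99
Option C: A[1] -13->-17, delta=-4, new_sum=54+(-4)=50 <-- matches target
Option D: A[0] 30->50, delta=20, new_sum=54+(20)=74

Answer: C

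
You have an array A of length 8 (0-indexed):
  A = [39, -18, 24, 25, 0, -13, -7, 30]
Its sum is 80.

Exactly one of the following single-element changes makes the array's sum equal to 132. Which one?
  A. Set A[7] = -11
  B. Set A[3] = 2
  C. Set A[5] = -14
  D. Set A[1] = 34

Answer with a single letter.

Option A: A[7] 30->-11, delta=-41, new_sum=80+(-41)=39
Option B: A[3] 25->2, delta=-23, new_sum=80+(-23)=57
Option C: A[5] -13->-14, delta=-1, new_sum=80+(-1)=79
Option D: A[1] -18->34, delta=52, new_sum=80+(52)=132 <-- matches target

Answer: D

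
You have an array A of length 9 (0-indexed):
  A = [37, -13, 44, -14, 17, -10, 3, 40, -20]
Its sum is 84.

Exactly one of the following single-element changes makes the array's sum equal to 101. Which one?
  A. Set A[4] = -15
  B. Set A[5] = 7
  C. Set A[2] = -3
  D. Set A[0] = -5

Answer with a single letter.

Option A: A[4] 17->-15, delta=-32, new_sum=84+(-32)=52
Option B: A[5] -10->7, delta=17, new_sum=84+(17)=101 <-- matches target
Option C: A[2] 44->-3, delta=-47, new_sum=84+(-47)=37
Option D: A[0] 37->-5, delta=-42, new_sum=84+(-42)=42

Answer: B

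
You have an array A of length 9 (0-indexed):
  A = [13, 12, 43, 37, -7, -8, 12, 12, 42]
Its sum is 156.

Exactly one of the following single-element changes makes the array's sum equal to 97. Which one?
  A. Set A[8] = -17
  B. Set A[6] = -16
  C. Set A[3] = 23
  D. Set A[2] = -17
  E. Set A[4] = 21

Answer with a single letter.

Option A: A[8] 42->-17, delta=-59, new_sum=156+(-59)=97 <-- matches target
Option B: A[6] 12->-16, delta=-28, new_sum=156+(-28)=128
Option C: A[3] 37->23, delta=-14, new_sum=156+(-14)=142
Option D: A[2] 43->-17, delta=-60, new_sum=156+(-60)=96
Option E: A[4] -7->21, delta=28, new_sum=156+(28)=184

Answer: A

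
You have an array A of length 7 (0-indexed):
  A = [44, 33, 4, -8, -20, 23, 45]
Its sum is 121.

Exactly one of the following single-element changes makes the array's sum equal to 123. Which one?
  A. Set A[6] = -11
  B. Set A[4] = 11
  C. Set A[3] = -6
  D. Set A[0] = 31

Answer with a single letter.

Option A: A[6] 45->-11, delta=-56, new_sum=121+(-56)=65
Option B: A[4] -20->11, delta=31, new_sum=121+(31)=152
Option C: A[3] -8->-6, delta=2, new_sum=121+(2)=123 <-- matches target
Option D: A[0] 44->31, delta=-13, new_sum=121+(-13)=108

Answer: C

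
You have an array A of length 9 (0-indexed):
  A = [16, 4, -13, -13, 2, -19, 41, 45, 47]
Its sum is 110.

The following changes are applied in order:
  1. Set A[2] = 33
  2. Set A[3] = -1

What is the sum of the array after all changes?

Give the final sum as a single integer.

Initial sum: 110
Change 1: A[2] -13 -> 33, delta = 46, sum = 156
Change 2: A[3] -13 -> -1, delta = 12, sum = 168

Answer: 168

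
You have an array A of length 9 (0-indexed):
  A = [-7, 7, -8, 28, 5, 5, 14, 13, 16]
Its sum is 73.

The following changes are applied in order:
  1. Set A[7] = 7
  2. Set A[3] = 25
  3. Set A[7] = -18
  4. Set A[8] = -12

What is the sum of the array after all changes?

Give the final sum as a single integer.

Initial sum: 73
Change 1: A[7] 13 -> 7, delta = -6, sum = 67
Change 2: A[3] 28 -> 25, delta = -3, sum = 64
Change 3: A[7] 7 -> -18, delta = -25, sum = 39
Change 4: A[8] 16 -> -12, delta = -28, sum = 11

Answer: 11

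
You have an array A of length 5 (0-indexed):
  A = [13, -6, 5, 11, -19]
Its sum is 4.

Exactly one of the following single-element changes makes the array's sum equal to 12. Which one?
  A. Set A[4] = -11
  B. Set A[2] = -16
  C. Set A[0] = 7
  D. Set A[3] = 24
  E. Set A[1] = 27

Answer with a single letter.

Answer: A

Derivation:
Option A: A[4] -19->-11, delta=8, new_sum=4+(8)=12 <-- matches target
Option B: A[2] 5->-16, delta=-21, new_sum=4+(-21)=-17
Option C: A[0] 13->7, delta=-6, new_sum=4+(-6)=-2
Option D: A[3] 11->24, delta=13, new_sum=4+(13)=17
Option E: A[1] -6->27, delta=33, new_sum=4+(33)=37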